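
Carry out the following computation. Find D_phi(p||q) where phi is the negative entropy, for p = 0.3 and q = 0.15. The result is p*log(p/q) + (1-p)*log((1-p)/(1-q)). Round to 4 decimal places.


Bregman divergence with negative entropy generator:
D = p*log(p/q) + (1-p)*log((1-p)/(1-q)).
p = 0.3, q = 0.15.
p*log(p/q) = 0.3*log(0.3/0.15) = 0.207944.
(1-p)*log((1-p)/(1-q)) = 0.7*log(0.7/0.85) = -0.135909.
D = 0.207944 + -0.135909 = 0.0720

0.0720


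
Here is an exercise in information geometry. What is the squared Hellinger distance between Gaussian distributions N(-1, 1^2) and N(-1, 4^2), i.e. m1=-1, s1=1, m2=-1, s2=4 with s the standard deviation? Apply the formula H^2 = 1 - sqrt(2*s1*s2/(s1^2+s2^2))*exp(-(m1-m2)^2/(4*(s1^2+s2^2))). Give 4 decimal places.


Squared Hellinger distance for Gaussians:
H^2 = 1 - sqrt(2*s1*s2/(s1^2+s2^2)) * exp(-(m1-m2)^2/(4*(s1^2+s2^2))).
s1^2 = 1, s2^2 = 16, s1^2+s2^2 = 17.
sqrt(2*1*4/(17)) = 0.685994.
(m1-m2)^2 = (0)^2 = 0.
exp(-0/(4*17)) = exp(0.0) = 1.0.
H^2 = 1 - 0.685994*1.0 = 0.3140

0.3140


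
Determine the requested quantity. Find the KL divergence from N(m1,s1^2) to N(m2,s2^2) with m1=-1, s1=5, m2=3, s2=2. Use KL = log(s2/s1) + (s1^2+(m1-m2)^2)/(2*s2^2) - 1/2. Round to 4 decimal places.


KL divergence between normal distributions:
KL = log(s2/s1) + (s1^2 + (m1-m2)^2)/(2*s2^2) - 1/2.
log(2/5) = -0.916291.
(5^2 + (-1-3)^2)/(2*2^2) = (25 + 16)/8 = 5.125.
KL = -0.916291 + 5.125 - 0.5 = 3.7087

3.7087


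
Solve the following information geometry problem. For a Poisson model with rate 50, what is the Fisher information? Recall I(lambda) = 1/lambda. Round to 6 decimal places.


Fisher information for Poisson: I(lambda) = 1/lambda.
lambda = 50.
I(lambda) = 1/50 = 0.020000

0.020000


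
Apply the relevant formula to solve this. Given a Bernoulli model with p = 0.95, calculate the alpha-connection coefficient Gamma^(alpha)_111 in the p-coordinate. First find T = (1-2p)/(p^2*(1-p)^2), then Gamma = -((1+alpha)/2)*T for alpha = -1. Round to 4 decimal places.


Skewness (Amari-Chentsov) tensor: T = (1-2p)/(p^2*(1-p)^2).
p = 0.95, 1-2p = -0.9, p^2 = 0.9025, (1-p)^2 = 0.0025.
T = -0.9/(0.9025 * 0.0025) = -398.891967.
In the p-coordinate, Gamma^(alpha) = Gamma^(0) - (alpha/2)*T with Gamma^(0) = (1/2)*g'(p) = -T/2,
so Gamma^(alpha) = -((1+alpha)/2)*T.
alpha = -1, -(1+alpha)/2 = 0.0.
Gamma = 0.0 * -398.891967 = 0.0000

0.0000


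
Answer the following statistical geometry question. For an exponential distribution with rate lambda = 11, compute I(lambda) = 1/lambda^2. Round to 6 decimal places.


Fisher information for exponential: I(lambda) = 1/lambda^2.
lambda = 11, lambda^2 = 121.
I = 1/121 = 0.008264

0.008264


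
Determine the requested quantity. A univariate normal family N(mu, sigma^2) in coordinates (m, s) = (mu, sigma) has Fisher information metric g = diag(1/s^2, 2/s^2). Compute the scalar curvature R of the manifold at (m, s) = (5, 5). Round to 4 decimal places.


The metric has the form g = (A dm^2 + B ds^2)/s^2 with A = 1, B = 2.
Substitute u = sqrt(A/B)*m: g = B*(du^2 + ds^2)/s^2, i.e. B times the
Poincare upper half-plane metric, which has constant Gaussian curvature -1.
Scaling a 2D metric by a constant c divides the Gaussian curvature by c,
so K = -1/B = -1/(2) = -0.5000 everywhere (the point (m, s) = (5, 5) is irrelevant:
the curvature is constant).
Scalar curvature in dimension 2: R = 2K = -2/(2) = -1.0000.

-1.0000


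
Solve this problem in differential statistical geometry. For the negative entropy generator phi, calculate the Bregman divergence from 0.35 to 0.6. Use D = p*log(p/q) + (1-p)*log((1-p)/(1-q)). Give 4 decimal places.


Bregman divergence with negative entropy generator:
D = p*log(p/q) + (1-p)*log((1-p)/(1-q)).
p = 0.35, q = 0.6.
p*log(p/q) = 0.35*log(0.35/0.6) = -0.188649.
(1-p)*log((1-p)/(1-q)) = 0.65*log(0.65/0.4) = 0.31558.
D = -0.188649 + 0.31558 = 0.1269

0.1269


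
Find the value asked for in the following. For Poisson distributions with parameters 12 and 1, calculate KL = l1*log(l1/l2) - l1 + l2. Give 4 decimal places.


KL divergence for Poisson:
KL = l1*log(l1/l2) - l1 + l2.
l1 = 12, l2 = 1.
log(12/1) = 2.484907.
l1*log(l1/l2) = 12 * 2.484907 = 29.81888.
KL = 29.81888 - 12 + 1 = 18.8189

18.8189


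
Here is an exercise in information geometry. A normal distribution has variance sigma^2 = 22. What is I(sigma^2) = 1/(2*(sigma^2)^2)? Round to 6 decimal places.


Fisher information for variance: I(sigma^2) = 1/(2*sigma^4).
sigma^2 = 22, so sigma^4 = 484.
I = 1/(2*484) = 1/968 = 0.001033

0.001033


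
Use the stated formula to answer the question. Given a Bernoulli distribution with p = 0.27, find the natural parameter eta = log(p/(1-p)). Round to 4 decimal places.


Natural parameter for Bernoulli: eta = log(p/(1-p)).
p = 0.27, 1-p = 0.73.
p/(1-p) = 0.369863.
eta = log(0.369863) = -0.9946

-0.9946


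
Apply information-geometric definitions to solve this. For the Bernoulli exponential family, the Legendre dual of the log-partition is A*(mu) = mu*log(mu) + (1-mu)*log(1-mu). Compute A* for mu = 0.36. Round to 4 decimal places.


Legendre transform for Bernoulli:
A*(mu) = mu*log(mu) + (1-mu)*log(1-mu).
mu = 0.36, 1-mu = 0.64.
mu*log(mu) = 0.36*log(0.36) = -0.367794.
(1-mu)*log(1-mu) = 0.64*log(0.64) = -0.285624.
A* = -0.367794 + -0.285624 = -0.6534

-0.6534


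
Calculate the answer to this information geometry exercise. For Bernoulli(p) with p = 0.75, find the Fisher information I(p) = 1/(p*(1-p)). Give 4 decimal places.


For Bernoulli(p), Fisher information is I(p) = 1/(p*(1-p)).
p = 0.75, 1-p = 0.25.
p*(1-p) = 0.1875.
I(p) = 1/0.1875 = 5.3333

5.3333


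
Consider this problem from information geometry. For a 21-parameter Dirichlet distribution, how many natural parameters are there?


Exponential family dimension calculation:
Dirichlet with 21 components has 21 natural parameters.

21


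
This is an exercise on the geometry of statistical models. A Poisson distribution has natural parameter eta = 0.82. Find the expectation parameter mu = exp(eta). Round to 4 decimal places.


Expectation parameter for Poisson exponential family:
mu = exp(eta).
eta = 0.82.
mu = exp(0.82) = 2.2705

2.2705


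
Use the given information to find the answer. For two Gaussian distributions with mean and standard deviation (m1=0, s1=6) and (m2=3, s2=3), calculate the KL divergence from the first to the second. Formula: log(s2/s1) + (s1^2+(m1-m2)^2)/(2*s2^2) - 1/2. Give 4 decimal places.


KL divergence between normal distributions:
KL = log(s2/s1) + (s1^2 + (m1-m2)^2)/(2*s2^2) - 1/2.
log(3/6) = -0.693147.
(6^2 + (0-3)^2)/(2*3^2) = (36 + 9)/18 = 2.5.
KL = -0.693147 + 2.5 - 0.5 = 1.3069

1.3069


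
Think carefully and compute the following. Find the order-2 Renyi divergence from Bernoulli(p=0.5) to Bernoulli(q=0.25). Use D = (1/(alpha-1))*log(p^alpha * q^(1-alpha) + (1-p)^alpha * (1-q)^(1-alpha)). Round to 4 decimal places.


Renyi divergence of order alpha between Bernoulli distributions:
D = (1/(alpha-1))*log(p^alpha * q^(1-alpha) + (1-p)^alpha * (1-q)^(1-alpha)).
alpha = 2, p = 0.5, q = 0.25.
p^alpha * q^(1-alpha) = 0.5^2 * 0.25^-1 = 1.0.
(1-p)^alpha * (1-q)^(1-alpha) = 0.5^2 * 0.75^-1 = 0.333333.
sum = 1.0 + 0.333333 = 1.333333.
D = (1/1)*log(1.333333) = 0.2877

0.2877


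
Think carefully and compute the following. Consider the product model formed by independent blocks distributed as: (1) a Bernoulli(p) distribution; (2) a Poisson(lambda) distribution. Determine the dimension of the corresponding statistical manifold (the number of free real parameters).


The dimension of a statistical manifold equals the number of free
(independent) real parameters of the model. For a product of independent
blocks the parameter counts add.
- Bernoulli (p): 1.
- Poisson (lambda): 1.
Total = 1 + 1 = 2.
Dimension = 2

2


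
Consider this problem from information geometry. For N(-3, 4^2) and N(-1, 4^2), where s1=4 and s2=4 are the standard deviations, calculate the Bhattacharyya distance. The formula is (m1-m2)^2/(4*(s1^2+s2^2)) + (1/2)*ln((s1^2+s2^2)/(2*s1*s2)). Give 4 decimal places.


Bhattacharyya distance between two Gaussians:
DB = (m1-m2)^2/(4*(s1^2+s2^2)) + (1/2)*ln((s1^2+s2^2)/(2*s1*s2)).
(m1-m2)^2 = (-2)^2 = 4.
s1^2+s2^2 = 16 + 16 = 32.
term1 = 4/128 = 0.03125.
term2 = 0.5*ln(32/32.0) = 0.0.
DB = 0.03125 + 0.0 = 0.0313

0.0313


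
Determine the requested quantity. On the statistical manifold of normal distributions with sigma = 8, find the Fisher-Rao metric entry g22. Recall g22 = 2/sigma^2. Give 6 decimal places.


For the 2-parameter normal family, the Fisher metric has:
  g11 = 1/sigma^2, g22 = 2/sigma^2.
sigma = 8, sigma^2 = 64.
g22 = 0.031250

0.031250


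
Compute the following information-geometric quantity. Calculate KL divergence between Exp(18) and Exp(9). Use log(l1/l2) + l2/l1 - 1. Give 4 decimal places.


KL divergence for exponential family:
KL = log(l1/l2) + l2/l1 - 1.
log(18/9) = 0.693147.
9/18 = 0.5.
KL = 0.693147 + 0.5 - 1 = 0.1931

0.1931


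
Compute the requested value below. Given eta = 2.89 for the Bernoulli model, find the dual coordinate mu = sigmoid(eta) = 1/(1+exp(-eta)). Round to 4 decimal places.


Dual coordinate (expectation parameter) for Bernoulli:
mu = 1/(1+exp(-eta)).
eta = 2.89.
exp(-eta) = exp(-2.89) = 0.055576.
mu = 1/(1+0.055576) = 0.9473

0.9473


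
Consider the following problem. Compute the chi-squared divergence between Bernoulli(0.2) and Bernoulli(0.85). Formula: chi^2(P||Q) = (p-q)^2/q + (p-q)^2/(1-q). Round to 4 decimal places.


Chi-squared divergence between Bernoulli distributions:
chi^2 = (p-q)^2/q + (p-q)^2/(1-q).
p = 0.2, q = 0.85, p-q = -0.65.
(p-q)^2 = 0.4225.
term1 = 0.4225/0.85 = 0.497059.
term2 = 0.4225/0.15 = 2.816667.
chi^2 = 0.497059 + 2.816667 = 3.3137

3.3137


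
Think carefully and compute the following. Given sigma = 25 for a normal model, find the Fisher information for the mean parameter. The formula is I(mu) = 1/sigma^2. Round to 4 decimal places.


The Fisher information for the mean of a normal distribution is I(mu) = 1/sigma^2.
sigma = 25, so sigma^2 = 625.
I(mu) = 1/625 = 0.0016

0.0016


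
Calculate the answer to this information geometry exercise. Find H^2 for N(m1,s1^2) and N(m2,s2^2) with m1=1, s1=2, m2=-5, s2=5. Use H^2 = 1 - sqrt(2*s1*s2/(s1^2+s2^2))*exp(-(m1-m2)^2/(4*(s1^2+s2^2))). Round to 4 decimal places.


Squared Hellinger distance for Gaussians:
H^2 = 1 - sqrt(2*s1*s2/(s1^2+s2^2)) * exp(-(m1-m2)^2/(4*(s1^2+s2^2))).
s1^2 = 4, s2^2 = 25, s1^2+s2^2 = 29.
sqrt(2*2*5/(29)) = 0.830455.
(m1-m2)^2 = (6)^2 = 36.
exp(-36/(4*29)) = exp(-0.310345) = 0.733194.
H^2 = 1 - 0.830455*0.733194 = 0.3911

0.3911


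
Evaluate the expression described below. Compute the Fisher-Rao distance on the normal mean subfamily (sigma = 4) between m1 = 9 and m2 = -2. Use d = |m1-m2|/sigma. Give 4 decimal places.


On the fixed-variance normal subfamily, geodesic distance = |m1-m2|/sigma.
|9 - -2| = 11.
sigma = 4.
d = 11/4 = 2.7500

2.7500


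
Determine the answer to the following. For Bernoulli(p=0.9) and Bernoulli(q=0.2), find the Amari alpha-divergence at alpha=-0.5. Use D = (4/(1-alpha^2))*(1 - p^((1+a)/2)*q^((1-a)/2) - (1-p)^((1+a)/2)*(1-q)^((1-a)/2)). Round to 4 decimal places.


Amari alpha-divergence:
D = (4/(1-alpha^2))*(1 - p^((1+a)/2)*q^((1-a)/2) - (1-p)^((1+a)/2)*(1-q)^((1-a)/2)).
alpha = -0.5, p = 0.9, q = 0.2.
e1 = (1+alpha)/2 = 0.25, e2 = (1-alpha)/2 = 0.75.
t1 = p^e1 * q^e2 = 0.9^0.25 * 0.2^0.75 = 0.291295.
t2 = (1-p)^e1 * (1-q)^e2 = 0.1^0.25 * 0.8^0.75 = 0.475683.
4/(1-alpha^2) = 5.333333.
D = 5.333333*(1 - 0.291295 - 0.475683) = 1.2428

1.2428


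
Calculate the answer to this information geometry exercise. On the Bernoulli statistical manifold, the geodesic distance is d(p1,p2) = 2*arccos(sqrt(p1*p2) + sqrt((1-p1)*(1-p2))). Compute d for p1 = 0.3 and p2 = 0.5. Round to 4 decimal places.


Geodesic distance on Bernoulli manifold:
d(p1,p2) = 2*arccos(sqrt(p1*p2) + sqrt((1-p1)*(1-p2))).
sqrt(p1*p2) = sqrt(0.3*0.5) = 0.387298.
sqrt((1-p1)*(1-p2)) = sqrt(0.7*0.5) = 0.591608.
arg = 0.387298 + 0.591608 = 0.978906.
d = 2*arccos(0.978906) = 0.4115

0.4115


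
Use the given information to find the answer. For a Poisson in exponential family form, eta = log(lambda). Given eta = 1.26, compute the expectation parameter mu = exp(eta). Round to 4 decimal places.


Expectation parameter for Poisson exponential family:
mu = exp(eta).
eta = 1.26.
mu = exp(1.26) = 3.5254

3.5254


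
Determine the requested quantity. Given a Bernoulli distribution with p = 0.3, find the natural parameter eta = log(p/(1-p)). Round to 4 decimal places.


Natural parameter for Bernoulli: eta = log(p/(1-p)).
p = 0.3, 1-p = 0.7.
p/(1-p) = 0.428571.
eta = log(0.428571) = -0.8473

-0.8473


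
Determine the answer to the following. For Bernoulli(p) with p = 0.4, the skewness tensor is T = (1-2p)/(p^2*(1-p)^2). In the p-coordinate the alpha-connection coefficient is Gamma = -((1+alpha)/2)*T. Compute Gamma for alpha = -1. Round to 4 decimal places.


Skewness (Amari-Chentsov) tensor: T = (1-2p)/(p^2*(1-p)^2).
p = 0.4, 1-2p = 0.2, p^2 = 0.16, (1-p)^2 = 0.36.
T = 0.2/(0.16 * 0.36) = 3.472222.
In the p-coordinate, Gamma^(alpha) = Gamma^(0) - (alpha/2)*T with Gamma^(0) = (1/2)*g'(p) = -T/2,
so Gamma^(alpha) = -((1+alpha)/2)*T.
alpha = -1, -(1+alpha)/2 = 0.0.
Gamma = 0.0 * 3.472222 = 0.0000

0.0000


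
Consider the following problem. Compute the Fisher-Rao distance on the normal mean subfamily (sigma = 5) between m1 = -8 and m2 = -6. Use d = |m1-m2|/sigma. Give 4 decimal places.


On the fixed-variance normal subfamily, geodesic distance = |m1-m2|/sigma.
|-8 - -6| = 2.
sigma = 5.
d = 2/5 = 0.4000

0.4000


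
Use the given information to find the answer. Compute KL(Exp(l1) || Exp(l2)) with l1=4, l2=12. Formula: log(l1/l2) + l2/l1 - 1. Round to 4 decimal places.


KL divergence for exponential family:
KL = log(l1/l2) + l2/l1 - 1.
log(4/12) = -1.098612.
12/4 = 3.0.
KL = -1.098612 + 3.0 - 1 = 0.9014

0.9014


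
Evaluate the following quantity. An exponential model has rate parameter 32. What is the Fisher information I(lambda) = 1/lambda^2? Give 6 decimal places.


Fisher information for exponential: I(lambda) = 1/lambda^2.
lambda = 32, lambda^2 = 1024.
I = 1/1024 = 0.000977

0.000977


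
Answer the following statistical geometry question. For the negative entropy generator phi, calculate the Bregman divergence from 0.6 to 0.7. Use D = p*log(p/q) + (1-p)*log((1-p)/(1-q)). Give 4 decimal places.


Bregman divergence with negative entropy generator:
D = p*log(p/q) + (1-p)*log((1-p)/(1-q)).
p = 0.6, q = 0.7.
p*log(p/q) = 0.6*log(0.6/0.7) = -0.09249.
(1-p)*log((1-p)/(1-q)) = 0.4*log(0.4/0.3) = 0.115073.
D = -0.09249 + 0.115073 = 0.0226

0.0226


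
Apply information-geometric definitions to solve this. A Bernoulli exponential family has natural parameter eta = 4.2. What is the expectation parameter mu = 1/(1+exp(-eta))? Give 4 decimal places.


Dual coordinate (expectation parameter) for Bernoulli:
mu = 1/(1+exp(-eta)).
eta = 4.2.
exp(-eta) = exp(-4.2) = 0.014996.
mu = 1/(1+0.014996) = 0.9852

0.9852


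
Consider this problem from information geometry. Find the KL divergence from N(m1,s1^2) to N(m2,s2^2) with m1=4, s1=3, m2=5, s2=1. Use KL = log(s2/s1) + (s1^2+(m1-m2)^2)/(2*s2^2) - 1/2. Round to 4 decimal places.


KL divergence between normal distributions:
KL = log(s2/s1) + (s1^2 + (m1-m2)^2)/(2*s2^2) - 1/2.
log(1/3) = -1.098612.
(3^2 + (4-5)^2)/(2*1^2) = (9 + 1)/2 = 5.0.
KL = -1.098612 + 5.0 - 0.5 = 3.4014

3.4014


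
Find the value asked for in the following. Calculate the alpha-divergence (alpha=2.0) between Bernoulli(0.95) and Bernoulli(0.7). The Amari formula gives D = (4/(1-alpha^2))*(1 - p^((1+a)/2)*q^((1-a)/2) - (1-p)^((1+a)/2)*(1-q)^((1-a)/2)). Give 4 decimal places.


Amari alpha-divergence:
D = (4/(1-alpha^2))*(1 - p^((1+a)/2)*q^((1-a)/2) - (1-p)^((1+a)/2)*(1-q)^((1-a)/2)).
alpha = 2.0, p = 0.95, q = 0.7.
e1 = (1+alpha)/2 = 1.5, e2 = (1-alpha)/2 = -0.5.
t1 = p^e1 * q^e2 = 0.95^1.5 * 0.7^-0.5 = 1.106717.
t2 = (1-p)^e1 * (1-q)^e2 = 0.05^1.5 * 0.3^-0.5 = 0.020412.
4/(1-alpha^2) = -1.333333.
D = -1.333333*(1 - 1.106717 - 0.020412) = 0.1695

0.1695


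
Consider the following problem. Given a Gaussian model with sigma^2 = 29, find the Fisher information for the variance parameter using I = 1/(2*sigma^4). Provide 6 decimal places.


Fisher information for variance: I(sigma^2) = 1/(2*sigma^4).
sigma^2 = 29, so sigma^4 = 841.
I = 1/(2*841) = 1/1682 = 0.000595

0.000595


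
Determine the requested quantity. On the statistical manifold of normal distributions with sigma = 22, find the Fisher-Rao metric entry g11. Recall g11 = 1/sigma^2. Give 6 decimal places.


For the 2-parameter normal family, the Fisher metric has:
  g11 = 1/sigma^2, g22 = 2/sigma^2.
sigma = 22, sigma^2 = 484.
g11 = 0.002066

0.002066


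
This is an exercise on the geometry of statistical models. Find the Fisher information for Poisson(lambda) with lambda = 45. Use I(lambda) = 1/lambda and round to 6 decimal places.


Fisher information for Poisson: I(lambda) = 1/lambda.
lambda = 45.
I(lambda) = 1/45 = 0.022222

0.022222


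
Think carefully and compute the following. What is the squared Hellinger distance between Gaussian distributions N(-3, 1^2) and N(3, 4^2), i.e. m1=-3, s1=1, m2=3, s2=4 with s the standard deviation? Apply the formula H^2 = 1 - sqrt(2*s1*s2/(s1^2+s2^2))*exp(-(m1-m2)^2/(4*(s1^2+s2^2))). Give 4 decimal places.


Squared Hellinger distance for Gaussians:
H^2 = 1 - sqrt(2*s1*s2/(s1^2+s2^2)) * exp(-(m1-m2)^2/(4*(s1^2+s2^2))).
s1^2 = 1, s2^2 = 16, s1^2+s2^2 = 17.
sqrt(2*1*4/(17)) = 0.685994.
(m1-m2)^2 = (-6)^2 = 36.
exp(-36/(4*17)) = exp(-0.529412) = 0.588951.
H^2 = 1 - 0.685994*0.588951 = 0.5960

0.5960


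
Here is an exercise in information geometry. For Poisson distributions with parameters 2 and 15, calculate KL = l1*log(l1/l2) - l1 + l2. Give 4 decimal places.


KL divergence for Poisson:
KL = l1*log(l1/l2) - l1 + l2.
l1 = 2, l2 = 15.
log(2/15) = -2.014903.
l1*log(l1/l2) = 2 * -2.014903 = -4.029806.
KL = -4.029806 - 2 + 15 = 8.9702

8.9702


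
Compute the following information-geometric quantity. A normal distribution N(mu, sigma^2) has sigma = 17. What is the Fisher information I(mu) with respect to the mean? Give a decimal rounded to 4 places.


The Fisher information for the mean of a normal distribution is I(mu) = 1/sigma^2.
sigma = 17, so sigma^2 = 289.
I(mu) = 1/289 = 0.0035

0.0035


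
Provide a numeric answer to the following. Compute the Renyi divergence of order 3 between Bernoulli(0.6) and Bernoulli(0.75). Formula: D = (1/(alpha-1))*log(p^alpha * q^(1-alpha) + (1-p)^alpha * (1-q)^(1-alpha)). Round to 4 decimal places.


Renyi divergence of order alpha between Bernoulli distributions:
D = (1/(alpha-1))*log(p^alpha * q^(1-alpha) + (1-p)^alpha * (1-q)^(1-alpha)).
alpha = 3, p = 0.6, q = 0.75.
p^alpha * q^(1-alpha) = 0.6^3 * 0.75^-2 = 0.384.
(1-p)^alpha * (1-q)^(1-alpha) = 0.4^3 * 0.25^-2 = 1.024.
sum = 0.384 + 1.024 = 1.408.
D = (1/2)*log(1.408) = 0.1711

0.1711


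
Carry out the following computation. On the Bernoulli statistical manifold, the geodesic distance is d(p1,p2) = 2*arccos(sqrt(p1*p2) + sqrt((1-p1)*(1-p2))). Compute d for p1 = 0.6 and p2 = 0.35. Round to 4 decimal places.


Geodesic distance on Bernoulli manifold:
d(p1,p2) = 2*arccos(sqrt(p1*p2) + sqrt((1-p1)*(1-p2))).
sqrt(p1*p2) = sqrt(0.6*0.35) = 0.458258.
sqrt((1-p1)*(1-p2)) = sqrt(0.4*0.65) = 0.509902.
arg = 0.458258 + 0.509902 = 0.96816.
d = 2*arccos(0.96816) = 0.5061

0.5061


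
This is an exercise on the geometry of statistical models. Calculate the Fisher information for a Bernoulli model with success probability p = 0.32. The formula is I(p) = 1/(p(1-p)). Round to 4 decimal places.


For Bernoulli(p), Fisher information is I(p) = 1/(p*(1-p)).
p = 0.32, 1-p = 0.68.
p*(1-p) = 0.2176.
I(p) = 1/0.2176 = 4.5956

4.5956


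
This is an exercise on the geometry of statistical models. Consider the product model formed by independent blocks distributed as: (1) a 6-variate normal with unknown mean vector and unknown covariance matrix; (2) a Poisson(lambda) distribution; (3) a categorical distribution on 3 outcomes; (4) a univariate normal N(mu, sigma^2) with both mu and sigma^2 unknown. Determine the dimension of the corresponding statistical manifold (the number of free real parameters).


The dimension of a statistical manifold equals the number of free
(independent) real parameters of the model. For a product of independent
blocks the parameter counts add.
- 6-variate normal: 6 (mean) + 6*7/2 = 21 (symmetric covariance) = 27.
- Poisson (lambda): 1.
- categorical on 3 outcomes (probabilities sum to 1): 3-1 = 2.
- normal (mu, sigma^2): 2.
Total = 27 + 1 + 2 + 2 = 32.
Dimension = 32

32


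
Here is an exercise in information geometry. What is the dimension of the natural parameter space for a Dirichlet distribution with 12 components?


Exponential family dimension calculation:
Dirichlet with 12 components has 12 natural parameters.

12


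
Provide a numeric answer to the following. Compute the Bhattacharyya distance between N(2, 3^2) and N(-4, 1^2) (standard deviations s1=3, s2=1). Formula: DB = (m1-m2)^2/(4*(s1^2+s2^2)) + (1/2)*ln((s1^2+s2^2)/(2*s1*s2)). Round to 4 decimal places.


Bhattacharyya distance between two Gaussians:
DB = (m1-m2)^2/(4*(s1^2+s2^2)) + (1/2)*ln((s1^2+s2^2)/(2*s1*s2)).
(m1-m2)^2 = (6)^2 = 36.
s1^2+s2^2 = 9 + 1 = 10.
term1 = 36/40 = 0.9.
term2 = 0.5*ln(10/6.0) = 0.255413.
DB = 0.9 + 0.255413 = 1.1554

1.1554


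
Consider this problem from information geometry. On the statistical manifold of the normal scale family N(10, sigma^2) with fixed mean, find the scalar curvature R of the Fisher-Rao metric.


This family has a single free parameter, so its statistical manifold
is 1-dimensional. The Riemann curvature tensor of any 1-dimensional
Riemannian manifold vanishes identically, so R = 0.

0


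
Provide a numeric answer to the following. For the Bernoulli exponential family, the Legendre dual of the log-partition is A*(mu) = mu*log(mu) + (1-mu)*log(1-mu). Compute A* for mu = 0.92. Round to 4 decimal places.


Legendre transform for Bernoulli:
A*(mu) = mu*log(mu) + (1-mu)*log(1-mu).
mu = 0.92, 1-mu = 0.08.
mu*log(mu) = 0.92*log(0.92) = -0.076711.
(1-mu)*log(1-mu) = 0.08*log(0.08) = -0.202058.
A* = -0.076711 + -0.202058 = -0.2788

-0.2788


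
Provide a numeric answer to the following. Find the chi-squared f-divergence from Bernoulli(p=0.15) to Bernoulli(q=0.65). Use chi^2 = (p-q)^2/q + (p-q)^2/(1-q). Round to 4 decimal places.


Chi-squared divergence between Bernoulli distributions:
chi^2 = (p-q)^2/q + (p-q)^2/(1-q).
p = 0.15, q = 0.65, p-q = -0.5.
(p-q)^2 = 0.25.
term1 = 0.25/0.65 = 0.384615.
term2 = 0.25/0.35 = 0.714286.
chi^2 = 0.384615 + 0.714286 = 1.0989

1.0989


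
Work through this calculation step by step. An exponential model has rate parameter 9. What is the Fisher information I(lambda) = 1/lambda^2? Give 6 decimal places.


Fisher information for exponential: I(lambda) = 1/lambda^2.
lambda = 9, lambda^2 = 81.
I = 1/81 = 0.012346

0.012346


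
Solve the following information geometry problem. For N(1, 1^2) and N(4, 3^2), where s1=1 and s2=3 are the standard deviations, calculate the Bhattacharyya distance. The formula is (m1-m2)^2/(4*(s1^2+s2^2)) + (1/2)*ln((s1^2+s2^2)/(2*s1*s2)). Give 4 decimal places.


Bhattacharyya distance between two Gaussians:
DB = (m1-m2)^2/(4*(s1^2+s2^2)) + (1/2)*ln((s1^2+s2^2)/(2*s1*s2)).
(m1-m2)^2 = (-3)^2 = 9.
s1^2+s2^2 = 1 + 9 = 10.
term1 = 9/40 = 0.225.
term2 = 0.5*ln(10/6.0) = 0.255413.
DB = 0.225 + 0.255413 = 0.4804

0.4804


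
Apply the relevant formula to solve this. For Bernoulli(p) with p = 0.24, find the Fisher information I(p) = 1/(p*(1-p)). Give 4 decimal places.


For Bernoulli(p), Fisher information is I(p) = 1/(p*(1-p)).
p = 0.24, 1-p = 0.76.
p*(1-p) = 0.1824.
I(p) = 1/0.1824 = 5.4825

5.4825


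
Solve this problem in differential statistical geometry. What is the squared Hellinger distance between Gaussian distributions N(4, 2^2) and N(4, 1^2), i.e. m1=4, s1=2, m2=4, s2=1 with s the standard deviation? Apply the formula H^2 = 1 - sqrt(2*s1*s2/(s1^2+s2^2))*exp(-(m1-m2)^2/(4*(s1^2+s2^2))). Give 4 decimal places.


Squared Hellinger distance for Gaussians:
H^2 = 1 - sqrt(2*s1*s2/(s1^2+s2^2)) * exp(-(m1-m2)^2/(4*(s1^2+s2^2))).
s1^2 = 4, s2^2 = 1, s1^2+s2^2 = 5.
sqrt(2*2*1/(5)) = 0.894427.
(m1-m2)^2 = (0)^2 = 0.
exp(-0/(4*5)) = exp(0.0) = 1.0.
H^2 = 1 - 0.894427*1.0 = 0.1056

0.1056


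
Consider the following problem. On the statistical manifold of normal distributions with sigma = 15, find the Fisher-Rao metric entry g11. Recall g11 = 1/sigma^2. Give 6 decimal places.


For the 2-parameter normal family, the Fisher metric has:
  g11 = 1/sigma^2, g22 = 2/sigma^2.
sigma = 15, sigma^2 = 225.
g11 = 0.004444

0.004444


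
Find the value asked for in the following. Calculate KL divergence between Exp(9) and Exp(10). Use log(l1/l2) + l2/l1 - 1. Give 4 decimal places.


KL divergence for exponential family:
KL = log(l1/l2) + l2/l1 - 1.
log(9/10) = -0.105361.
10/9 = 1.111111.
KL = -0.105361 + 1.111111 - 1 = 0.0058

0.0058


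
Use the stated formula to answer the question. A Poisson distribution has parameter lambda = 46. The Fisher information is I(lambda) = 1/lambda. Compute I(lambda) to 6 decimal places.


Fisher information for Poisson: I(lambda) = 1/lambda.
lambda = 46.
I(lambda) = 1/46 = 0.021739

0.021739


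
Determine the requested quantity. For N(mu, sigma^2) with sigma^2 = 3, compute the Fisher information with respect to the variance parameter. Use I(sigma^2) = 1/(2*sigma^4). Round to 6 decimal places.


Fisher information for variance: I(sigma^2) = 1/(2*sigma^4).
sigma^2 = 3, so sigma^4 = 9.
I = 1/(2*9) = 1/18 = 0.055556

0.055556


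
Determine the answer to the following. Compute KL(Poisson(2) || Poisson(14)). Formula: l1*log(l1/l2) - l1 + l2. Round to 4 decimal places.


KL divergence for Poisson:
KL = l1*log(l1/l2) - l1 + l2.
l1 = 2, l2 = 14.
log(2/14) = -1.94591.
l1*log(l1/l2) = 2 * -1.94591 = -3.89182.
KL = -3.89182 - 2 + 14 = 8.1082

8.1082


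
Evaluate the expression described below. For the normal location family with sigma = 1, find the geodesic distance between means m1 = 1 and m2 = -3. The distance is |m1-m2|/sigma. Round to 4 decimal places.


On the fixed-variance normal subfamily, geodesic distance = |m1-m2|/sigma.
|1 - -3| = 4.
sigma = 1.
d = 4/1 = 4.0000

4.0000


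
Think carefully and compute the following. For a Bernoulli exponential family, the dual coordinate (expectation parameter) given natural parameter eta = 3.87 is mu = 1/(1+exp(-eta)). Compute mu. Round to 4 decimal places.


Dual coordinate (expectation parameter) for Bernoulli:
mu = 1/(1+exp(-eta)).
eta = 3.87.
exp(-eta) = exp(-3.87) = 0.020858.
mu = 1/(1+0.020858) = 0.9796

0.9796


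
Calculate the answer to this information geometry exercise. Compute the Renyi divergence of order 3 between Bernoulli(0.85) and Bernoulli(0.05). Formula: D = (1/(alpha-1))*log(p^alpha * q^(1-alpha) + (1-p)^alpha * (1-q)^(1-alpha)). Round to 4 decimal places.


Renyi divergence of order alpha between Bernoulli distributions:
D = (1/(alpha-1))*log(p^alpha * q^(1-alpha) + (1-p)^alpha * (1-q)^(1-alpha)).
alpha = 3, p = 0.85, q = 0.05.
p^alpha * q^(1-alpha) = 0.85^3 * 0.05^-2 = 245.65.
(1-p)^alpha * (1-q)^(1-alpha) = 0.15^3 * 0.95^-2 = 0.00374.
sum = 245.65 + 0.00374 = 245.65374.
D = (1/2)*log(245.65374) = 2.7520

2.7520


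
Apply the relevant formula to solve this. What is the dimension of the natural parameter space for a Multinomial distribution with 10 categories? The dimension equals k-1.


Exponential family dimension calculation:
For Multinomial with k=10 categories, dim = k-1 = 9.

9


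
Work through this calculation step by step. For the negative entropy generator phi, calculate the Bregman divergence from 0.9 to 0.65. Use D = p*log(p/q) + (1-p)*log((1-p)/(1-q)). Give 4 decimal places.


Bregman divergence with negative entropy generator:
D = p*log(p/q) + (1-p)*log((1-p)/(1-q)).
p = 0.9, q = 0.65.
p*log(p/q) = 0.9*log(0.9/0.65) = 0.29288.
(1-p)*log((1-p)/(1-q)) = 0.1*log(0.1/0.35) = -0.125276.
D = 0.29288 + -0.125276 = 0.1676

0.1676


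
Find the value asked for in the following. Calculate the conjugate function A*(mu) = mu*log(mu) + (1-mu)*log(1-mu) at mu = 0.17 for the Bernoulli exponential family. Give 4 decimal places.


Legendre transform for Bernoulli:
A*(mu) = mu*log(mu) + (1-mu)*log(1-mu).
mu = 0.17, 1-mu = 0.83.
mu*log(mu) = 0.17*log(0.17) = -0.301233.
(1-mu)*log(1-mu) = 0.83*log(0.83) = -0.154654.
A* = -0.301233 + -0.154654 = -0.4559

-0.4559


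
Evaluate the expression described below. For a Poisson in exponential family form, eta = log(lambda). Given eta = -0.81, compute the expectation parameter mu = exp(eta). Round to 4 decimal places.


Expectation parameter for Poisson exponential family:
mu = exp(eta).
eta = -0.81.
mu = exp(-0.81) = 0.4449

0.4449


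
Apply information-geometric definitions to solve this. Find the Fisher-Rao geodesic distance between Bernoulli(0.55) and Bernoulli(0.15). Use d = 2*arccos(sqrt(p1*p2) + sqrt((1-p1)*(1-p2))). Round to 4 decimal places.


Geodesic distance on Bernoulli manifold:
d(p1,p2) = 2*arccos(sqrt(p1*p2) + sqrt((1-p1)*(1-p2))).
sqrt(p1*p2) = sqrt(0.55*0.15) = 0.287228.
sqrt((1-p1)*(1-p2)) = sqrt(0.45*0.85) = 0.618466.
arg = 0.287228 + 0.618466 = 0.905694.
d = 2*arccos(0.905694) = 0.8756

0.8756


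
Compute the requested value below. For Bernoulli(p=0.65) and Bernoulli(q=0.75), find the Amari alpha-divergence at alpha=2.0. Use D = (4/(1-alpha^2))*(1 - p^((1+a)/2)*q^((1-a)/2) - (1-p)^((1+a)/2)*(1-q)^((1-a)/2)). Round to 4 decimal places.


Amari alpha-divergence:
D = (4/(1-alpha^2))*(1 - p^((1+a)/2)*q^((1-a)/2) - (1-p)^((1+a)/2)*(1-q)^((1-a)/2)).
alpha = 2.0, p = 0.65, q = 0.75.
e1 = (1+alpha)/2 = 1.5, e2 = (1-alpha)/2 = -0.5.
t1 = p^e1 * q^e2 = 0.65^1.5 * 0.75^-0.5 = 0.605117.
t2 = (1-p)^e1 * (1-q)^e2 = 0.35^1.5 * 0.25^-0.5 = 0.414126.
4/(1-alpha^2) = -1.333333.
D = -1.333333*(1 - 0.605117 - 0.414126) = 0.0257

0.0257


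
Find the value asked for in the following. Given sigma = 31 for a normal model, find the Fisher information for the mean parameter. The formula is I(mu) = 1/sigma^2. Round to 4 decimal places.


The Fisher information for the mean of a normal distribution is I(mu) = 1/sigma^2.
sigma = 31, so sigma^2 = 961.
I(mu) = 1/961 = 0.0010

0.0010


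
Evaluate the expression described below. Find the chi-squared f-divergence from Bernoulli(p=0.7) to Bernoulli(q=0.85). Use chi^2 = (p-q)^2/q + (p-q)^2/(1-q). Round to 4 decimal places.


Chi-squared divergence between Bernoulli distributions:
chi^2 = (p-q)^2/q + (p-q)^2/(1-q).
p = 0.7, q = 0.85, p-q = -0.15.
(p-q)^2 = 0.0225.
term1 = 0.0225/0.85 = 0.026471.
term2 = 0.0225/0.15 = 0.15.
chi^2 = 0.026471 + 0.15 = 0.1765

0.1765


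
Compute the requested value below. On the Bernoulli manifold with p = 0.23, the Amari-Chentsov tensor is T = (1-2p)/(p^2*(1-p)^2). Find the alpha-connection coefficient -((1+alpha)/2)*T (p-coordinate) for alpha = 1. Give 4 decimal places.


Skewness (Amari-Chentsov) tensor: T = (1-2p)/(p^2*(1-p)^2).
p = 0.23, 1-2p = 0.54, p^2 = 0.0529, (1-p)^2 = 0.5929.
T = 0.54/(0.0529 * 0.5929) = 17.216967.
In the p-coordinate, Gamma^(alpha) = Gamma^(0) - (alpha/2)*T with Gamma^(0) = (1/2)*g'(p) = -T/2,
so Gamma^(alpha) = -((1+alpha)/2)*T.
alpha = 1, -(1+alpha)/2 = -1.0.
Gamma = -1.0 * 17.216967 = -17.2170

-17.2170


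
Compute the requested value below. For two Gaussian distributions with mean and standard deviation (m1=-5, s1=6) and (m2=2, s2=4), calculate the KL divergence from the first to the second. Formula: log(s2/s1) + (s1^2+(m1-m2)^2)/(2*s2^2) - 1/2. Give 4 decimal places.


KL divergence between normal distributions:
KL = log(s2/s1) + (s1^2 + (m1-m2)^2)/(2*s2^2) - 1/2.
log(4/6) = -0.405465.
(6^2 + (-5-2)^2)/(2*4^2) = (36 + 49)/32 = 2.65625.
KL = -0.405465 + 2.65625 - 0.5 = 1.7508

1.7508


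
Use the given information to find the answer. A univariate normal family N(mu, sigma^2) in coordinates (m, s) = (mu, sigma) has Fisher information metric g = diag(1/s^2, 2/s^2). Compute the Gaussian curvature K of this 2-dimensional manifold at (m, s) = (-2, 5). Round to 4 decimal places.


The metric has the form g = (A dm^2 + B ds^2)/s^2 with A = 1, B = 2.
Substitute u = sqrt(A/B)*m: g = B*(du^2 + ds^2)/s^2, i.e. B times the
Poincare upper half-plane metric, which has constant Gaussian curvature -1.
Scaling a 2D metric by a constant c divides the Gaussian curvature by c,
so K = -1/B = -1/(2) = -0.5000 everywhere (the point (m, s) = (-2, 5) is irrelevant:
the curvature is constant).
The requested Gaussian curvature is K = -0.5000.

-0.5000


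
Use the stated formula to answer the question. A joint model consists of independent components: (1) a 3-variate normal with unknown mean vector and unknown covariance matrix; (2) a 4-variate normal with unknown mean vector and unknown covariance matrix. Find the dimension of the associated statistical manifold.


The dimension of a statistical manifold equals the number of free
(independent) real parameters of the model. For a product of independent
blocks the parameter counts add.
- 3-variate normal: 3 (mean) + 3*4/2 = 6 (symmetric covariance) = 9.
- 4-variate normal: 4 (mean) + 4*5/2 = 10 (symmetric covariance) = 14.
Total = 9 + 14 = 23.
Dimension = 23

23


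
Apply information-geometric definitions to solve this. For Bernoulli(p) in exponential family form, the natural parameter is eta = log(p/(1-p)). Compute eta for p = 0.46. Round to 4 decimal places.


Natural parameter for Bernoulli: eta = log(p/(1-p)).
p = 0.46, 1-p = 0.54.
p/(1-p) = 0.851852.
eta = log(0.851852) = -0.1603

-0.1603


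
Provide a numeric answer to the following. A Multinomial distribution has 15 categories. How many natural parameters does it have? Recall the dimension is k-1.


Exponential family dimension calculation:
For Multinomial with k=15 categories, dim = k-1 = 14.

14


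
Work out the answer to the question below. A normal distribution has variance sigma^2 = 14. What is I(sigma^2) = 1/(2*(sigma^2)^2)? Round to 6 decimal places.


Fisher information for variance: I(sigma^2) = 1/(2*sigma^4).
sigma^2 = 14, so sigma^4 = 196.
I = 1/(2*196) = 1/392 = 0.002551

0.002551


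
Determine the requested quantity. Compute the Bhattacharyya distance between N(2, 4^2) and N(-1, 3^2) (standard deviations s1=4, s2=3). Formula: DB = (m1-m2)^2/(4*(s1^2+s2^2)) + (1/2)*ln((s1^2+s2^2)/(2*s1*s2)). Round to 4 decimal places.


Bhattacharyya distance between two Gaussians:
DB = (m1-m2)^2/(4*(s1^2+s2^2)) + (1/2)*ln((s1^2+s2^2)/(2*s1*s2)).
(m1-m2)^2 = (3)^2 = 9.
s1^2+s2^2 = 16 + 9 = 25.
term1 = 9/100 = 0.09.
term2 = 0.5*ln(25/24.0) = 0.020411.
DB = 0.09 + 0.020411 = 0.1104

0.1104


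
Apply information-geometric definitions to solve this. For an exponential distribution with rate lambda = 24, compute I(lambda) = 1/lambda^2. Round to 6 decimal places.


Fisher information for exponential: I(lambda) = 1/lambda^2.
lambda = 24, lambda^2 = 576.
I = 1/576 = 0.001736

0.001736


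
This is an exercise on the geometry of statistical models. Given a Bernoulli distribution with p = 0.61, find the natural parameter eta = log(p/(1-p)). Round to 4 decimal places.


Natural parameter for Bernoulli: eta = log(p/(1-p)).
p = 0.61, 1-p = 0.39.
p/(1-p) = 1.564103.
eta = log(1.564103) = 0.4473

0.4473


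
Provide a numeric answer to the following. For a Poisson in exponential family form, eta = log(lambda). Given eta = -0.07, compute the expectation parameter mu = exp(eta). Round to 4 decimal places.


Expectation parameter for Poisson exponential family:
mu = exp(eta).
eta = -0.07.
mu = exp(-0.07) = 0.9324

0.9324


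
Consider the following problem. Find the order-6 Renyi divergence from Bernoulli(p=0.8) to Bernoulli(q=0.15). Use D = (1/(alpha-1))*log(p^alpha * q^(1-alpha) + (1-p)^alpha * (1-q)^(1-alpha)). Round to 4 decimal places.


Renyi divergence of order alpha between Bernoulli distributions:
D = (1/(alpha-1))*log(p^alpha * q^(1-alpha) + (1-p)^alpha * (1-q)^(1-alpha)).
alpha = 6, p = 0.8, q = 0.15.
p^alpha * q^(1-alpha) = 0.8^6 * 0.15^-5 = 3452.102058.
(1-p)^alpha * (1-q)^(1-alpha) = 0.2^6 * 0.85^-5 = 0.000144.
sum = 3452.102058 + 0.000144 = 3452.102202.
D = (1/5)*log(3452.102202) = 1.6293

1.6293


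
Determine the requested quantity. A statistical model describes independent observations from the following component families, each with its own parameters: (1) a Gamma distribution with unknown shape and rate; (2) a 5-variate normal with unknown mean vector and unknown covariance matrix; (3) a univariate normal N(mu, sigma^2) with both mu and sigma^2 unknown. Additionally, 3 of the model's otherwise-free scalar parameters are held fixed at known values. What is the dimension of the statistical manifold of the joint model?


The dimension of a statistical manifold equals the number of free
(independent) real parameters of the model. For a product of independent
blocks the parameter counts add.
- Gamma (shape, rate): 2.
- 5-variate normal: 5 (mean) + 5*6/2 = 15 (symmetric covariance) = 20.
- normal (mu, sigma^2): 2.
Total = 2 + 20 + 2 = 24.
3 parameter(s) fixed at known values: 24 - 3 = 21.
Dimension = 21

21


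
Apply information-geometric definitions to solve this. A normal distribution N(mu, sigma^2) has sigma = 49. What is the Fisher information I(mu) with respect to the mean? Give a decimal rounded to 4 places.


The Fisher information for the mean of a normal distribution is I(mu) = 1/sigma^2.
sigma = 49, so sigma^2 = 2401.
I(mu) = 1/2401 = 0.0004

0.0004


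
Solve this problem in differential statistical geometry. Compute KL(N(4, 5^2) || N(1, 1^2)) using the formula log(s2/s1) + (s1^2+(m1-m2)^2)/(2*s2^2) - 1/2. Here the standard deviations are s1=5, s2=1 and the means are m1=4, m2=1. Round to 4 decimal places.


KL divergence between normal distributions:
KL = log(s2/s1) + (s1^2 + (m1-m2)^2)/(2*s2^2) - 1/2.
log(1/5) = -1.609438.
(5^2 + (4-1)^2)/(2*1^2) = (25 + 9)/2 = 17.0.
KL = -1.609438 + 17.0 - 0.5 = 14.8906

14.8906


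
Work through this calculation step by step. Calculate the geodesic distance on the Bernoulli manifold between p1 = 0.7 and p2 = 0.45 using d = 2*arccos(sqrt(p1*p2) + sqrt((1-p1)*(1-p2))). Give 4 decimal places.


Geodesic distance on Bernoulli manifold:
d(p1,p2) = 2*arccos(sqrt(p1*p2) + sqrt((1-p1)*(1-p2))).
sqrt(p1*p2) = sqrt(0.7*0.45) = 0.561249.
sqrt((1-p1)*(1-p2)) = sqrt(0.3*0.55) = 0.406202.
arg = 0.561249 + 0.406202 = 0.967451.
d = 2*arccos(0.967451) = 0.5117

0.5117


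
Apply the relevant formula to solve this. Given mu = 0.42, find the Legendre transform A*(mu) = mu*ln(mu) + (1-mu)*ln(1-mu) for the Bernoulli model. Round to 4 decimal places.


Legendre transform for Bernoulli:
A*(mu) = mu*log(mu) + (1-mu)*log(1-mu).
mu = 0.42, 1-mu = 0.58.
mu*log(mu) = 0.42*log(0.42) = -0.36435.
(1-mu)*log(1-mu) = 0.58*log(0.58) = -0.315942.
A* = -0.36435 + -0.315942 = -0.6803

-0.6803


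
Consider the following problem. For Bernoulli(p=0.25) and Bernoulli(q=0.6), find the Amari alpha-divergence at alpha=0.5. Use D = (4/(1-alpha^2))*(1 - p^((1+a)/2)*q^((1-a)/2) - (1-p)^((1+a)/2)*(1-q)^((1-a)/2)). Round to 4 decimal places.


Amari alpha-divergence:
D = (4/(1-alpha^2))*(1 - p^((1+a)/2)*q^((1-a)/2) - (1-p)^((1+a)/2)*(1-q)^((1-a)/2)).
alpha = 0.5, p = 0.25, q = 0.6.
e1 = (1+alpha)/2 = 0.75, e2 = (1-alpha)/2 = 0.25.
t1 = p^e1 * q^e2 = 0.25^0.75 * 0.6^0.25 = 0.311166.
t2 = (1-p)^e1 * (1-q)^e2 = 0.75^0.75 * 0.4^0.25 = 0.640931.
4/(1-alpha^2) = 5.333333.
D = 5.333333*(1 - 0.311166 - 0.640931) = 0.2555

0.2555


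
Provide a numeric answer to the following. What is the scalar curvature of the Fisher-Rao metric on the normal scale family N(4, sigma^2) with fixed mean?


This family has a single free parameter, so its statistical manifold
is 1-dimensional. The Riemann curvature tensor of any 1-dimensional
Riemannian manifold vanishes identically, so R = 0.

0
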